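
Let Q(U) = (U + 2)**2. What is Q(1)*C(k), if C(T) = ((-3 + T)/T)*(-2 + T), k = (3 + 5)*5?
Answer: 6327/20 ≈ 316.35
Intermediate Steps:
k = 40 (k = 8*5 = 40)
Q(U) = (2 + U)**2
C(T) = (-3 + T)*(-2 + T)/T (C(T) = ((-3 + T)/T)*(-2 + T) = (-3 + T)*(-2 + T)/T)
Q(1)*C(k) = (2 + 1)**2*(-5 + 40 + 6/40) = 3**2*(-5 + 40 + 6*(1/40)) = 9*(-5 + 40 + 3/20) = 9*(703/20) = 6327/20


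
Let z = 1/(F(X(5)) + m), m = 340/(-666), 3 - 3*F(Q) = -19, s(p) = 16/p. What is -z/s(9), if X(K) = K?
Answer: -2997/36352 ≈ -0.082444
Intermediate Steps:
F(Q) = 22/3 (F(Q) = 1 - ⅓*(-19) = 1 + 19/3 = 22/3)
m = -170/333 (m = 340*(-1/666) = -170/333 ≈ -0.51051)
z = 333/2272 (z = 1/(22/3 - 170/333) = 1/(2272/333) = 333/2272 ≈ 0.14657)
-z/s(9) = -333/(2272*(16/9)) = -333/(2272*(16*(⅑))) = -333/(2272*16/9) = -333*9/(2272*16) = -1*2997/36352 = -2997/36352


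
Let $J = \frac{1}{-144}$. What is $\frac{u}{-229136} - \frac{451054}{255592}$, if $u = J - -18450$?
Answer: $- \frac{1945230839443}{1054175913216} \approx -1.8453$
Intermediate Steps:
$J = - \frac{1}{144} \approx -0.0069444$
$u = \frac{2656799}{144}$ ($u = - \frac{1}{144} - -18450 = - \frac{1}{144} + 18450 = \frac{2656799}{144} \approx 18450.0$)
$\frac{u}{-229136} - \frac{451054}{255592} = \frac{2656799}{144 \left(-229136\right)} - \frac{451054}{255592} = \frac{2656799}{144} \left(- \frac{1}{229136}\right) - \frac{225527}{127796} = - \frac{2656799}{32995584} - \frac{225527}{127796} = - \frac{1945230839443}{1054175913216}$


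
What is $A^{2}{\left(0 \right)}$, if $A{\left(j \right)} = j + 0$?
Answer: $0$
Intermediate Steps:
$A{\left(j \right)} = j$
$A^{2}{\left(0 \right)} = 0^{2} = 0$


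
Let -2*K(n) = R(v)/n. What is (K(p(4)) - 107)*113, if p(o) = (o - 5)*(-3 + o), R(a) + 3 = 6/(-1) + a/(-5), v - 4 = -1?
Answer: -63167/5 ≈ -12633.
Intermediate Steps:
v = 3 (v = 4 - 1 = 3)
R(a) = -9 - a/5 (R(a) = -3 + (6/(-1) + a/(-5)) = -3 + (6*(-1) + a*(-⅕)) = -3 + (-6 - a/5) = -9 - a/5)
p(o) = (-5 + o)*(-3 + o)
K(n) = 24/(5*n) (K(n) = -(-9 - ⅕*3)/(2*n) = -(-9 - ⅗)/(2*n) = -(-24)/(5*n) = 24/(5*n))
(K(p(4)) - 107)*113 = (24/(5*(15 + 4² - 8*4)) - 107)*113 = (24/(5*(15 + 16 - 32)) - 107)*113 = ((24/5)/(-1) - 107)*113 = ((24/5)*(-1) - 107)*113 = (-24/5 - 107)*113 = -559/5*113 = -63167/5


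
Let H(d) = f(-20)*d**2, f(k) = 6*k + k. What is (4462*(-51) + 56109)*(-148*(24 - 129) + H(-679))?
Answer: 11063896380600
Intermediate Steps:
f(k) = 7*k
H(d) = -140*d**2 (H(d) = (7*(-20))*d**2 = -140*d**2)
(4462*(-51) + 56109)*(-148*(24 - 129) + H(-679)) = (4462*(-51) + 56109)*(-148*(24 - 129) - 140*(-679)**2) = (-227562 + 56109)*(-148*(-105) - 140*461041) = -171453*(15540 - 64545740) = -171453*(-64530200) = 11063896380600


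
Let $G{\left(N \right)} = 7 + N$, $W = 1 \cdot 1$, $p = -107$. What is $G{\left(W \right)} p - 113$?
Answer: $-969$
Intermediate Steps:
$W = 1$
$G{\left(W \right)} p - 113 = \left(7 + 1\right) \left(-107\right) - 113 = 8 \left(-107\right) - 113 = -856 - 113 = -969$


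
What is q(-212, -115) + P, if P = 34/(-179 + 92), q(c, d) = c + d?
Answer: -28483/87 ≈ -327.39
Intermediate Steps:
P = -34/87 (P = 34/(-87) = 34*(-1/87) = -34/87 ≈ -0.39080)
q(-212, -115) + P = (-212 - 115) - 34/87 = -327 - 34/87 = -28483/87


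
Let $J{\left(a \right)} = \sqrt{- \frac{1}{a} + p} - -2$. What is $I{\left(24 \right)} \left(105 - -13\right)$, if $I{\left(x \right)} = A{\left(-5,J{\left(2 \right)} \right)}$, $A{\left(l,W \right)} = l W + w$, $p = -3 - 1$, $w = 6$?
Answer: $-472 - 885 i \sqrt{2} \approx -472.0 - 1251.6 i$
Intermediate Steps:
$p = -4$
$J{\left(a \right)} = 2 + \sqrt{-4 - \frac{1}{a}}$ ($J{\left(a \right)} = \sqrt{- \frac{1}{a} - 4} - -2 = \sqrt{-4 - \frac{1}{a}} + 2 = 2 + \sqrt{-4 - \frac{1}{a}}$)
$A{\left(l,W \right)} = 6 + W l$ ($A{\left(l,W \right)} = l W + 6 = W l + 6 = 6 + W l$)
$I{\left(x \right)} = -4 - \frac{15 i \sqrt{2}}{2}$ ($I{\left(x \right)} = 6 + \left(2 + \sqrt{-4 - \frac{1}{2}}\right) \left(-5\right) = 6 + \left(2 + \sqrt{- \frac{9}{2}}\right) \left(-5\right) = 6 + \left(2 + \frac{3 i \sqrt{2}}{2}\right) \left(-5\right) = 6 - \left(10 + \frac{15 i \sqrt{2}}{2}\right) = -4 - \frac{15 i \sqrt{2}}{2}$)
$I{\left(24 \right)} \left(105 - -13\right) = \left(-4 - \frac{15 i \sqrt{2}}{2}\right) \left(105 - -13\right) = \left(-4 - \frac{15 i \sqrt{2}}{2}\right) \left(105 + 13\right) = \left(-4 - \frac{15 i \sqrt{2}}{2}\right) 118 = -472 - 885 i \sqrt{2}$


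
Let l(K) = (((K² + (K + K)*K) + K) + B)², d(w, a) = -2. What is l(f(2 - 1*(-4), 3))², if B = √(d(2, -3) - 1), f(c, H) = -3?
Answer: (24 + I*√3)⁴ ≈ 3.2142e+5 + 95277.0*I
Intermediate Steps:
B = I*√3 (B = √(-2 - 1) = √(-3) = I*√3 ≈ 1.732*I)
l(K) = (K + 3*K² + I*√3)² (l(K) = (((K² + (K + K)*K) + K) + I*√3)² = (((K² + (2*K)*K) + K) + I*√3)² = (((K² + 2*K²) + K) + I*√3)² = ((3*K² + K) + I*√3)² = ((K + 3*K²) + I*√3)² = (K + 3*K² + I*√3)²)
l(f(2 - 1*(-4), 3))² = ((-3 + 3*(-3)² + I*√3)²)² = ((-3 + 3*9 + I*√3)²)² = ((-3 + 27 + I*√3)²)² = ((24 + I*√3)²)² = (24 + I*√3)⁴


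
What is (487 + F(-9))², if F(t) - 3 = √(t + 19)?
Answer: (490 + √10)² ≈ 2.4321e+5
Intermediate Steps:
F(t) = 3 + √(19 + t) (F(t) = 3 + √(t + 19) = 3 + √(19 + t))
(487 + F(-9))² = (487 + (3 + √(19 - 9)))² = (487 + (3 + √10))² = (490 + √10)²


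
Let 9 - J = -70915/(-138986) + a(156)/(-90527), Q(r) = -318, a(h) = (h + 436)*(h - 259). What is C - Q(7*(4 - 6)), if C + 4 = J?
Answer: 4049086823365/12581985622 ≈ 321.82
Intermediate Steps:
a(h) = (-259 + h)*(436 + h) (a(h) = (436 + h)*(-259 + h) = (-259 + h)*(436 + h))
J = 98343338057/12581985622 (J = 9 - (-70915/(-138986) + (-112924 + 156² + 177*156)/(-90527)) = 9 - (-70915*(-1/138986) + (-112924 + 24336 + 27612)*(-1/90527)) = 9 - (70915/138986 - 60976*(-1/90527)) = 9 - (70915/138986 + 60976/90527) = 9 - 1*14894532541/12581985622 = 9 - 14894532541/12581985622 = 98343338057/12581985622 ≈ 7.8162)
C = 48015395569/12581985622 (C = -4 + 98343338057/12581985622 = 48015395569/12581985622 ≈ 3.8162)
C - Q(7*(4 - 6)) = 48015395569/12581985622 - 1*(-318) = 48015395569/12581985622 + 318 = 4049086823365/12581985622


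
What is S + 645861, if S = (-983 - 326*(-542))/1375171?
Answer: 888169492940/1375171 ≈ 6.4586e+5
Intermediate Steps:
S = 175709/1375171 (S = (-983 + 176692)*(1/1375171) = 175709*(1/1375171) = 175709/1375171 ≈ 0.12777)
S + 645861 = 175709/1375171 + 645861 = 888169492940/1375171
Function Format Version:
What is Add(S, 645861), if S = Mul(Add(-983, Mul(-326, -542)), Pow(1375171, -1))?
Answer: Rational(888169492940, 1375171) ≈ 6.4586e+5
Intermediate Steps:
S = Rational(175709, 1375171) (S = Mul(Add(-983, 176692), Rational(1, 1375171)) = Mul(175709, Rational(1, 1375171)) = Rational(175709, 1375171) ≈ 0.12777)
Add(S, 645861) = Add(Rational(175709, 1375171), 645861) = Rational(888169492940, 1375171)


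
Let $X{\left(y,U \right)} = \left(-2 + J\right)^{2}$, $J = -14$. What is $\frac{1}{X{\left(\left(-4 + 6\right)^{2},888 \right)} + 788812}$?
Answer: $\frac{1}{789068} \approx 1.2673 \cdot 10^{-6}$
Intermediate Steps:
$X{\left(y,U \right)} = 256$ ($X{\left(y,U \right)} = \left(-2 - 14\right)^{2} = \left(-16\right)^{2} = 256$)
$\frac{1}{X{\left(\left(-4 + 6\right)^{2},888 \right)} + 788812} = \frac{1}{256 + 788812} = \frac{1}{789068}$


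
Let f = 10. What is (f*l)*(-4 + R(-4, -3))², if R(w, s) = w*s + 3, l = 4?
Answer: 4840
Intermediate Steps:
R(w, s) = 3 + s*w (R(w, s) = s*w + 3 = 3 + s*w)
(f*l)*(-4 + R(-4, -3))² = (10*4)*(-4 + (3 - 3*(-4)))² = 40*(-4 + (3 + 12))² = 40*(-4 + 15)² = 40*11² = 40*121 = 4840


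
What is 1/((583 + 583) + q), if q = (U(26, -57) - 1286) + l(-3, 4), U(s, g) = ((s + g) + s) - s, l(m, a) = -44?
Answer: -1/195 ≈ -0.0051282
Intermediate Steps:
U(s, g) = g + s (U(s, g) = ((g + s) + s) - s = (g + 2*s) - s = g + s)
q = -1361 (q = ((-57 + 26) - 1286) - 44 = (-31 - 1286) - 44 = -1317 - 44 = -1361)
1/((583 + 583) + q) = 1/((583 + 583) - 1361) = 1/(1166 - 1361) = 1/(-195) = -1/195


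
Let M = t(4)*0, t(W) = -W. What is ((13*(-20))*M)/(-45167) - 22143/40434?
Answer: -7381/13478 ≈ -0.54763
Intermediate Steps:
M = 0 (M = -1*4*0 = -4*0 = 0)
((13*(-20))*M)/(-45167) - 22143/40434 = ((13*(-20))*0)/(-45167) - 22143/40434 = -260*0*(-1/45167) - 22143*1/40434 = 0*(-1/45167) - 7381/13478 = 0 - 7381/13478 = -7381/13478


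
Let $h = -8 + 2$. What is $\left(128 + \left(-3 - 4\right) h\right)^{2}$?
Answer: $28900$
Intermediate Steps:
$h = -6$
$\left(128 + \left(-3 - 4\right) h\right)^{2} = \left(128 + \left(-3 - 4\right) \left(-6\right)\right)^{2} = \left(128 - -42\right)^{2} = \left(128 + 42\right)^{2} = 170^{2} = 28900$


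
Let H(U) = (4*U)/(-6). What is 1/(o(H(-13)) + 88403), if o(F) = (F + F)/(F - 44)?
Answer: 53/4685333 ≈ 1.1312e-5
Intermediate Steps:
H(U) = -2*U/3 (H(U) = (4*U)*(-⅙) = -2*U/3)
o(F) = 2*F/(-44 + F) (o(F) = (2*F)/(-44 + F) = 2*F/(-44 + F))
1/(o(H(-13)) + 88403) = 1/(2*(-⅔*(-13))/(-44 - ⅔*(-13)) + 88403) = 1/(2*(26/3)/(-44 + 26/3) + 88403) = 1/(2*(26/3)/(-106/3) + 88403) = 1/(2*(26/3)*(-3/106) + 88403) = 1/(-26/53 + 88403) = 1/(4685333/53) = 53/4685333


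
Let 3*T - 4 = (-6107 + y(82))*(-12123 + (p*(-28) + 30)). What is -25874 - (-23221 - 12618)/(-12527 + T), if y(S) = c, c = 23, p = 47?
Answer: -2109837756329/81542779 ≈ -25874.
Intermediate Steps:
y(S) = 23
T = 81580360/3 (T = 4/3 + ((-6107 + 23)*(-12123 + (47*(-28) + 30)))/3 = 4/3 + (-6084*(-12123 + (-1316 + 30)))/3 = 4/3 + (-6084*(-12123 - 1286))/3 = 4/3 + (-6084*(-13409))/3 = 4/3 + (⅓)*81580356 = 4/3 + 27193452 = 81580360/3 ≈ 2.7193e+7)
-25874 - (-23221 - 12618)/(-12527 + T) = -25874 - (-23221 - 12618)/(-12527 + 81580360/3) = -25874 - (-35839)/81542779/3 = -25874 - (-35839)*3/81542779 = -25874 - 1*(-107517/81542779) = -25874 + 107517/81542779 = -2109837756329/81542779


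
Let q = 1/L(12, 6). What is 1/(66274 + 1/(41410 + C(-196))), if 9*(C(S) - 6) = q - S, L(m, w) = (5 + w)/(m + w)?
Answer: 4102358/271879674191 ≈ 1.5089e-5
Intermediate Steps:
L(m, w) = (5 + w)/(m + w)
q = 18/11 (q = 1/((5 + 6)/(12 + 6)) = 1/(11/18) = 18/11 ≈ 1.6364)
C(S) = 68/11 - S/9 (C(S) = 6 + (18/11 - S)/9 = 6 + (2/11 - S/9) = 68/11 - S/9)
1/(66274 + 1/(41410 + C(-196))) = 1/(66274 + 1/(41410 + (68/11 - ⅑*(-196)))) = 1/(66274 + 1/(41410 + (68/11 + 196/9))) = 1/(66274 + 1/(41410 + 2768/99)) = 1/(66274 + 1/(4102358/99)) = 1/(66274 + 99/4102358) = 1/(271879674191/4102358) = 4102358/271879674191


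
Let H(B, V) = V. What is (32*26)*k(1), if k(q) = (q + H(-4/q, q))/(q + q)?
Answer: 832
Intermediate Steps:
k(q) = 1 (k(q) = (q + q)/(q + q) = (2*q)/((2*q)) = (2*q)*(1/(2*q)) = 1)
(32*26)*k(1) = (32*26)*1 = 832*1 = 832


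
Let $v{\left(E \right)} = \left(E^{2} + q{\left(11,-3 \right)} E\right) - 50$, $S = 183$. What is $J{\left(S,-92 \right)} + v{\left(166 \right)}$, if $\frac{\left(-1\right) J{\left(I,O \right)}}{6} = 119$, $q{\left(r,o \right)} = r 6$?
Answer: $37748$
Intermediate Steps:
$q{\left(r,o \right)} = 6 r$
$J{\left(I,O \right)} = -714$ ($J{\left(I,O \right)} = \left(-6\right) 119 = -714$)
$v{\left(E \right)} = -50 + E^{2} + 66 E$ ($v{\left(E \right)} = \left(E^{2} + 6 \cdot 11 E\right) - 50 = \left(E^{2} + 66 E\right) - 50 = -50 + E^{2} + 66 E$)
$J{\left(S,-92 \right)} + v{\left(166 \right)} = -714 + \left(-50 + 166^{2} + 66 \cdot 166\right) = -714 + \left(-50 + 27556 + 10956\right) = -714 + 38462 = 37748$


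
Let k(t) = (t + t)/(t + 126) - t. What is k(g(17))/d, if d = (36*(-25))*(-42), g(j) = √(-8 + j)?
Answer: -127/1625400 ≈ -7.8135e-5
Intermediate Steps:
d = 37800 (d = -900*(-42) = 37800)
k(t) = -t + 2*t/(126 + t) (k(t) = (2*t)/(126 + t) - t = 2*t/(126 + t) - t = -t + 2*t/(126 + t))
k(g(17))/d = -√(-8 + 17)*(124 + √(-8 + 17))/(126 + √(-8 + 17))/37800 = -√9*(124 + √9)/(126 + √9)*(1/37800) = -1*3*(124 + 3)/(126 + 3)*(1/37800) = -1*3*127/129*(1/37800) = -1*3*1/129*127*(1/37800) = -127/43*1/37800 = -127/1625400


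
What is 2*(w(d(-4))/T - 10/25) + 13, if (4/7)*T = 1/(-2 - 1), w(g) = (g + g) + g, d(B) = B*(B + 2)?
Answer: -2453/35 ≈ -70.086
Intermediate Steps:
d(B) = B*(2 + B)
w(g) = 3*g (w(g) = 2*g + g = 3*g)
T = -7/12 (T = 7/(4*(-2 - 1)) = (7/4)/(-3) = (7/4)*(-⅓) = -7/12 ≈ -0.58333)
2*(w(d(-4))/T - 10/25) + 13 = 2*((3*(-4*(2 - 4)))/(-7/12) - 10/25) + 13 = 2*((3*(-4*(-2)))*(-12/7) - 10*1/25) + 13 = 2*((3*8)*(-12/7) - ⅖) + 13 = 2*(24*(-12/7) - ⅖) + 13 = 2*(-288/7 - ⅖) + 13 = 2*(-1454/35) + 13 = -2908/35 + 13 = -2453/35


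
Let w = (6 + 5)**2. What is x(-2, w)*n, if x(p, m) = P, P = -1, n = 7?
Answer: -7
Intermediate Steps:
w = 121 (w = 11**2 = 121)
x(p, m) = -1
x(-2, w)*n = -1*7 = -7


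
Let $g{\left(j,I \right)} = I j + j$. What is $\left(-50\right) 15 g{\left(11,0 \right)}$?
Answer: $-8250$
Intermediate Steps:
$g{\left(j,I \right)} = j + I j$
$\left(-50\right) 15 g{\left(11,0 \right)} = \left(-50\right) 15 \cdot 11 \left(1 + 0\right) = - 750 \cdot 11 \cdot 1 = \left(-750\right) 11 = -8250$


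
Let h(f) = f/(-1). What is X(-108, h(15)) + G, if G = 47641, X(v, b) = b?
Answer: 47626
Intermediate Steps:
h(f) = -f (h(f) = f*(-1) = -f)
X(-108, h(15)) + G = -1*15 + 47641 = -15 + 47641 = 47626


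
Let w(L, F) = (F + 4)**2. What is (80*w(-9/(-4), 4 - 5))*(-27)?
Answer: -19440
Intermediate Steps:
w(L, F) = (4 + F)**2
(80*w(-9/(-4), 4 - 5))*(-27) = (80*(4 + (4 - 5))**2)*(-27) = (80*(4 - 1)**2)*(-27) = (80*3**2)*(-27) = (80*9)*(-27) = 720*(-27) = -19440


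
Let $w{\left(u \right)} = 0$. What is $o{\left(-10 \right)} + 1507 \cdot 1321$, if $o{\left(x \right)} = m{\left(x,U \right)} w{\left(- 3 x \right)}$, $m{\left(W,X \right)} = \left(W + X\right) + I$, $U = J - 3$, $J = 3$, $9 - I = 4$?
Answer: $1990747$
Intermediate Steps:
$I = 5$ ($I = 9 - 4 = 5$)
$U = 0$ ($U = 3 - 3 = 0$)
$m{\left(W,X \right)} = 5 + W + X$ ($m{\left(W,X \right)} = \left(W + X\right) + 5 = 5 + W + X$)
$o{\left(x \right)} = 0$ ($o{\left(x \right)} = \left(5 + x + 0\right) 0 = \left(5 + x\right) 0 = 0$)
$o{\left(-10 \right)} + 1507 \cdot 1321 = 0 + 1507 \cdot 1321 = 0 + 1990747 = 1990747$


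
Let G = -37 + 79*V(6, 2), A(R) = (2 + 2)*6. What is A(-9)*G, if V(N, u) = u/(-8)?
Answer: -1362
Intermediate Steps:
V(N, u) = -u/8 (V(N, u) = u*(-⅛) = -u/8)
A(R) = 24 (A(R) = 4*6 = 24)
G = -227/4 (G = -37 + 79*(-⅛*2) = -37 + 79*(-¼) = -37 - 79/4 = -227/4 ≈ -56.750)
A(-9)*G = 24*(-227/4) = -1362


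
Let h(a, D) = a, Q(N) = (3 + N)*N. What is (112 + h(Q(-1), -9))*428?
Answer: 47080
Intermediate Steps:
Q(N) = N*(3 + N)
(112 + h(Q(-1), -9))*428 = (112 - (3 - 1))*428 = (112 - 1*2)*428 = (112 - 2)*428 = 110*428 = 47080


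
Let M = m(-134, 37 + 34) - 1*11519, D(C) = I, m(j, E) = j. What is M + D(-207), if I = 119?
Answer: -11534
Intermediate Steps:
D(C) = 119
M = -11653 (M = -134 - 1*11519 = -134 - 11519 = -11653)
M + D(-207) = -11653 + 119 = -11534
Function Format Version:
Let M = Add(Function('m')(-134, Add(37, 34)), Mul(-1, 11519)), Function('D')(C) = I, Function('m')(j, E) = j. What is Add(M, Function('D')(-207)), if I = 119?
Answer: -11534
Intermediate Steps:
Function('D')(C) = 119
M = -11653 (M = Add(-134, Mul(-1, 11519)) = Add(-134, -11519) = -11653)
Add(M, Function('D')(-207)) = Add(-11653, 119) = -11534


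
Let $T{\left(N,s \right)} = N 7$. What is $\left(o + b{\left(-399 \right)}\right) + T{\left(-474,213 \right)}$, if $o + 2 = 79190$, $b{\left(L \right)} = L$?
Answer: $75471$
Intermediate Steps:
$T{\left(N,s \right)} = 7 N$
$o = 79188$ ($o = -2 + 79190 = 79188$)
$\left(o + b{\left(-399 \right)}\right) + T{\left(-474,213 \right)} = \left(79188 - 399\right) + 7 \left(-474\right) = 78789 - 3318 = 75471$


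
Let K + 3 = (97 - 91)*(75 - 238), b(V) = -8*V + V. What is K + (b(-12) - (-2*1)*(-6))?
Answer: -909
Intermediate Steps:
b(V) = -7*V
K = -981 (K = -3 + (97 - 91)*(75 - 238) = -3 + 6*(-163) = -3 - 978 = -981)
K + (b(-12) - (-2*1)*(-6)) = -981 + (-7*(-12) - (-2*1)*(-6)) = -981 + (84 - (-2)*(-6)) = -981 + (84 - 1*12) = -981 + (84 - 12) = -981 + 72 = -909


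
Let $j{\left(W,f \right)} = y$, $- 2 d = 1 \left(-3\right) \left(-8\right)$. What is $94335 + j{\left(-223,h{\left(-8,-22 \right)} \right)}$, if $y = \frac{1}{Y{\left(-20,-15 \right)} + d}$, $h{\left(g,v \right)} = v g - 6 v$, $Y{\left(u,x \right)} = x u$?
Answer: $\frac{27168481}{288} \approx 94335.0$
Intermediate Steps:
$Y{\left(u,x \right)} = u x$
$d = -12$ ($d = - \frac{1 \left(-3\right) \left(-8\right)}{2} = - \frac{\left(-3\right) \left(-8\right)}{2} = \left(- \frac{1}{2}\right) 24 = -12$)
$h{\left(g,v \right)} = - 6 v + g v$ ($h{\left(g,v \right)} = g v - 6 v = - 6 v + g v$)
$y = \frac{1}{288}$ ($y = \frac{1}{\left(-20\right) \left(-15\right) - 12} = \frac{1}{300 - 12} = \frac{1}{288} \approx 0.0034722$)
$j{\left(W,f \right)} = \frac{1}{288}$
$94335 + j{\left(-223,h{\left(-8,-22 \right)} \right)} = 94335 + \frac{1}{288} = \frac{27168481}{288}$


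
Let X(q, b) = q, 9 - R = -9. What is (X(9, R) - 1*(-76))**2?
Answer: 7225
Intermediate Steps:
R = 18 (R = 9 - 1*(-9) = 9 + 9 = 18)
(X(9, R) - 1*(-76))**2 = (9 - 1*(-76))**2 = (9 + 76)**2 = 85**2 = 7225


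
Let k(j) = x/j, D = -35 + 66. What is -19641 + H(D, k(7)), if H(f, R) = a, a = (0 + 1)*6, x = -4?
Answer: -19635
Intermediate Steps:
D = 31
k(j) = -4/j
a = 6 (a = 1*6 = 6)
H(f, R) = 6
-19641 + H(D, k(7)) = -19641 + 6 = -19635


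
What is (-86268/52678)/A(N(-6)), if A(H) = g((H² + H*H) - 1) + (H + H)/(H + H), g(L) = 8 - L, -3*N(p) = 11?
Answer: 194103/2001764 ≈ 0.096966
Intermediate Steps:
N(p) = -11/3 (N(p) = -⅓*11 = -11/3)
A(H) = 10 - 2*H² (A(H) = (8 - ((H² + H*H) - 1)) + (H + H)/(H + H) = (8 - ((H² + H²) - 1)) + (2*H)/((2*H)) = (8 - (2*H² - 1)) + (2*H)*(1/(2*H)) = (8 - (-1 + 2*H²)) + 1 = (8 + (1 - 2*H²)) + 1 = (9 - 2*H²) + 1 = 10 - 2*H²)
(-86268/52678)/A(N(-6)) = (-86268/52678)/(10 - 2*(-11/3)²) = (-86268*1/52678)/(10 - 2*121/9) = -43134/(26339*(10 - 242/9)) = -43134/(26339*(-152/9)) = -43134/26339*(-9/152) = 194103/2001764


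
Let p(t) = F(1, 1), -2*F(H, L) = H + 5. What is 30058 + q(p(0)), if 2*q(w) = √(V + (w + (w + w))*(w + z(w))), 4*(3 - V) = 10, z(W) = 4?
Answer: 30058 + I*√34/4 ≈ 30058.0 + 1.4577*I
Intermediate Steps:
V = ½ (V = 3 - ¼*10 = 3 - 5/2 = ½ ≈ 0.50000)
F(H, L) = -5/2 - H/2 (F(H, L) = -(H + 5)/2 = -(5 + H)/2 = -5/2 - H/2)
p(t) = -3 (p(t) = -5/2 - ½*1 = -5/2 - ½ = -3)
q(w) = √(½ + 3*w*(4 + w))/2 (q(w) = √(½ + (w + (w + w))*(w + 4))/2 = √(½ + (w + 2*w)*(4 + w))/2 = √(½ + (3*w)*(4 + w))/2 = √(½ + 3*w*(4 + w))/2)
30058 + q(p(0)) = 30058 + √(2 + 12*(-3)² + 48*(-3))/4 = 30058 + √(2 + 12*9 - 144)/4 = 30058 + √(2 + 108 - 144)/4 = 30058 + √(-34)/4 = 30058 + (I*√34)/4 = 30058 + I*√34/4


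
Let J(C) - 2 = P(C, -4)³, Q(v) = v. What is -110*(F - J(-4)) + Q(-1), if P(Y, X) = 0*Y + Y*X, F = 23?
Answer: 448249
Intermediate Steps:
P(Y, X) = X*Y (P(Y, X) = 0 + X*Y = X*Y)
J(C) = 2 - 64*C³ (J(C) = 2 + (-4*C)³ = 2 - 64*C³)
-110*(F - J(-4)) + Q(-1) = -110*(23 - (2 - 64*(-4)³)) - 1 = -110*(23 - (2 - 64*(-64))) - 1 = -110*(23 - (2 + 4096)) - 1 = -110*(23 - 1*4098) - 1 = -110*(23 - 4098) - 1 = -110*(-4075) - 1 = 448250 - 1 = 448249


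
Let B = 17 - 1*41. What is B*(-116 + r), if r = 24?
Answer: 2208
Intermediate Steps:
B = -24 (B = 17 - 41 = -24)
B*(-116 + r) = -24*(-116 + 24) = -24*(-92) = 2208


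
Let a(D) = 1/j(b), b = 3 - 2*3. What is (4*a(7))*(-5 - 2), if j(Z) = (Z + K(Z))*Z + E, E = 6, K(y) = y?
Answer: -7/6 ≈ -1.1667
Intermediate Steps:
b = -3 (b = 3 - 6 = -3)
j(Z) = 6 + 2*Z² (j(Z) = (Z + Z)*Z + 6 = (2*Z)*Z + 6 = 2*Z² + 6 = 6 + 2*Z²)
a(D) = 1/24 (a(D) = 1/(6 + 2*(-3)²) = 1/(6 + 2*9) = 1/(6 + 18) = 1/24)
(4*a(7))*(-5 - 2) = (4*(1/24))*(-5 - 2) = (⅙)*(-7) = -7/6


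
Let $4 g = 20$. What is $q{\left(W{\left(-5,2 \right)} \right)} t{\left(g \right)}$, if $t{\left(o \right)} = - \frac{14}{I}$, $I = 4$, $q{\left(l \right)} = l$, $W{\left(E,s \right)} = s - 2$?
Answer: $0$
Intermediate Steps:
$g = 5$ ($g = \frac{1}{4} \cdot 20 = 5$)
$W{\left(E,s \right)} = -2 + s$
$t{\left(o \right)} = - \frac{7}{2}$ ($t{\left(o \right)} = - \frac{14}{4} = \left(-14\right) \frac{1}{4} = - \frac{7}{2}$)
$q{\left(W{\left(-5,2 \right)} \right)} t{\left(g \right)} = \left(-2 + 2\right) \left(- \frac{7}{2}\right) = 0 \left(- \frac{7}{2}\right) = 0$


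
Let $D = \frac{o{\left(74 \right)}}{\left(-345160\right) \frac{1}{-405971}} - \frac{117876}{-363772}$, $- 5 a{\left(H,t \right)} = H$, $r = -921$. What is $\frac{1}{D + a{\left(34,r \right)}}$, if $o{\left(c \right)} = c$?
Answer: $\frac{15694942940}{1264408312189} \approx 0.012413$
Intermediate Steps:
$a{\left(H,t \right)} = - \frac{H}{5}$
$D = \frac{1371133924181}{15694942940}$ ($D = \frac{74}{\left(-345160\right) \frac{1}{-405971}} - \frac{117876}{-363772} = \frac{74}{\left(-345160\right) \left(- \frac{1}{405971}\right)} - - \frac{29469}{90943} = \frac{74}{\frac{345160}{405971}} + \frac{29469}{90943} = 74 \cdot \frac{405971}{345160} + \frac{29469}{90943} = \frac{15020927}{172580} + \frac{29469}{90943} = \frac{1371133924181}{15694942940} \approx 87.361$)
$\frac{1}{D + a{\left(34,r \right)}} = \frac{1}{\frac{1371133924181}{15694942940} - \frac{34}{5}} = \frac{1}{\frac{1264408312189}{15694942940}} = \frac{15694942940}{1264408312189}$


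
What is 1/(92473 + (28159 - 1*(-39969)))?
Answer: 1/160601 ≈ 6.2266e-6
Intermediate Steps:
1/(92473 + (28159 - 1*(-39969))) = 1/(92473 + (28159 + 39969)) = 1/(92473 + 68128) = 1/160601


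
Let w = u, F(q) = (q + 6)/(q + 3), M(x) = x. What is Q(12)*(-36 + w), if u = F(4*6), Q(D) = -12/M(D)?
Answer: 314/9 ≈ 34.889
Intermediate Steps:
Q(D) = -12/D
F(q) = (6 + q)/(3 + q)
u = 10/9 (u = (6 + 4*6)/(3 + 4*6) = (6 + 24)/(3 + 24) = 30/27 = (1/27)*30 = 10/9 ≈ 1.1111)
w = 10/9 ≈ 1.1111
Q(12)*(-36 + w) = (-12/12)*(-36 + 10/9) = -12*1/12*(-314/9) = -1*(-314/9) = 314/9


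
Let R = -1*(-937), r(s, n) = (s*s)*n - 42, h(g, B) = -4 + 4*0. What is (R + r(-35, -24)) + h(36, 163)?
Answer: -28509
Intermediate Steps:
h(g, B) = -4 (h(g, B) = -4 + 0 = -4)
r(s, n) = -42 + n*s² (r(s, n) = s²*n - 42 = n*s² - 42 = -42 + n*s²)
R = 937
(R + r(-35, -24)) + h(36, 163) = (937 + (-42 - 24*(-35)²)) - 4 = (937 + (-42 - 24*1225)) - 4 = (937 + (-42 - 29400)) - 4 = (937 - 29442) - 4 = -28505 - 4 = -28509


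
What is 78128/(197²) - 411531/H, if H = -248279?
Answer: 35368648291/9635459711 ≈ 3.6707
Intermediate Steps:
78128/(197²) - 411531/H = 78128/(197²) - 411531/(-248279) = 78128/38809 - 411531*(-1/248279) = 78128*(1/38809) + 411531/248279 = 78128/38809 + 411531/248279 = 35368648291/9635459711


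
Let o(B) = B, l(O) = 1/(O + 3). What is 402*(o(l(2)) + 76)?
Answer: 153162/5 ≈ 30632.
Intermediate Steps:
l(O) = 1/(3 + O)
402*(o(l(2)) + 76) = 402*(1/(3 + 2) + 76) = 402*(1/5 + 76) = 402*(⅕ + 76) = 402*(381/5) = 153162/5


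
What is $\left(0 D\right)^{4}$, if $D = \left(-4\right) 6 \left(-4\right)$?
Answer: $0$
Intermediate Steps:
$D = 96$ ($D = \left(-24\right) \left(-4\right) = 96$)
$\left(0 D\right)^{4} = \left(0 \cdot 96\right)^{4} = 0^{4} = 0$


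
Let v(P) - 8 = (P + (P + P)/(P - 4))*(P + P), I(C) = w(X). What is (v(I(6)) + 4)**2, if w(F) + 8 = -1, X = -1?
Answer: 3755844/169 ≈ 22224.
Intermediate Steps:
w(F) = -9 (w(F) = -8 - 1 = -9)
I(C) = -9
v(P) = 8 + 2*P*(P + 2*P/(-4 + P)) (v(P) = 8 + (P + (P + P)/(P - 4))*(P + P) = 8 + (P + (2*P)/(-4 + P))*(2*P) = 8 + (P + 2*P/(-4 + P))*(2*P) = 8 + 2*P*(P + 2*P/(-4 + P)))
(v(I(6)) + 4)**2 = (2*(-16 + (-9)**3 - 2*(-9)**2 + 4*(-9))/(-4 - 9) + 4)**2 = (2*(-16 - 729 - 2*81 - 36)/(-13) + 4)**2 = (2*(-1/13)*(-16 - 729 - 162 - 36) + 4)**2 = (2*(-1/13)*(-943) + 4)**2 = (1886/13 + 4)**2 = (1938/13)**2 = 3755844/169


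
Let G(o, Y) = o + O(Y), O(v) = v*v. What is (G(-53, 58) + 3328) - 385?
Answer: 6254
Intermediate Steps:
O(v) = v**2
G(o, Y) = o + Y**2
(G(-53, 58) + 3328) - 385 = ((-53 + 58**2) + 3328) - 385 = ((-53 + 3364) + 3328) - 385 = (3311 + 3328) - 385 = 6639 - 385 = 6254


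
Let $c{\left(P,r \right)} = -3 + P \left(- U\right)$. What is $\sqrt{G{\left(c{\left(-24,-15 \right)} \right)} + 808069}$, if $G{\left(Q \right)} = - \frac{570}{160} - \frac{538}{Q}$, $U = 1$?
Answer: $\frac{\sqrt{5701528959}}{84} \approx 898.91$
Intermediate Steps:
$c{\left(P,r \right)} = -3 - P$ ($c{\left(P,r \right)} = -3 + P \left(\left(-1\right) 1\right) = -3 + P \left(-1\right) = -3 - P$)
$G{\left(Q \right)} = - \frac{57}{16} - \frac{538}{Q}$ ($G{\left(Q \right)} = \left(-570\right) \frac{1}{160} - \frac{538}{Q} = - \frac{57}{16} - \frac{538}{Q}$)
$\sqrt{G{\left(c{\left(-24,-15 \right)} \right)} + 808069} = \sqrt{\left(- \frac{57}{16} - \frac{538}{-3 - -24}\right) + 808069} = \sqrt{\left(- \frac{57}{16} - \frac{538}{-3 + 24}\right) + 808069} = \sqrt{\left(- \frac{57}{16} - \frac{538}{21}\right) + 808069} = \sqrt{- \frac{9805}{336} + 808069} = \sqrt{\frac{271501379}{336}} = \frac{\sqrt{5701528959}}{84}$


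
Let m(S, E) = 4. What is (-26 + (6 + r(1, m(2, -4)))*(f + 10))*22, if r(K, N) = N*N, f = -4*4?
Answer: -3476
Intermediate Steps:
f = -16
r(K, N) = N²
(-26 + (6 + r(1, m(2, -4)))*(f + 10))*22 = (-26 + (6 + 4²)*(-16 + 10))*22 = (-26 + (6 + 16)*(-6))*22 = (-26 + 22*(-6))*22 = (-26 - 132)*22 = -158*22 = -3476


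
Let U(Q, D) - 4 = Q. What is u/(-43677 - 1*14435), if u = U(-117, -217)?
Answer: 113/58112 ≈ 0.0019445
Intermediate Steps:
U(Q, D) = 4 + Q
u = -113 (u = 4 - 117 = -113)
u/(-43677 - 1*14435) = -113/(-43677 - 1*14435) = -113/(-43677 - 14435) = -113/(-58112) = -113*(-1/58112) = 113/58112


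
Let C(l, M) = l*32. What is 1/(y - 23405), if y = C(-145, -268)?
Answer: -1/28045 ≈ -3.5657e-5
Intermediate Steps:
C(l, M) = 32*l
y = -4640 (y = 32*(-145) = -4640)
1/(y - 23405) = 1/(-4640 - 23405) = 1/(-28045) = -1/28045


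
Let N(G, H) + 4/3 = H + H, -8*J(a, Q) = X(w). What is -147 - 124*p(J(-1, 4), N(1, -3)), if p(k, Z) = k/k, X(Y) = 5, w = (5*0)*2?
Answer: -271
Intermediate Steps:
w = 0 (w = 0*2 = 0)
J(a, Q) = -5/8 (J(a, Q) = -⅛*5 = -5/8)
N(G, H) = -4/3 + 2*H (N(G, H) = -4/3 + (H + H) = -4/3 + 2*H)
p(k, Z) = 1
-147 - 124*p(J(-1, 4), N(1, -3)) = -147 - 124*1 = -147 - 124 = -271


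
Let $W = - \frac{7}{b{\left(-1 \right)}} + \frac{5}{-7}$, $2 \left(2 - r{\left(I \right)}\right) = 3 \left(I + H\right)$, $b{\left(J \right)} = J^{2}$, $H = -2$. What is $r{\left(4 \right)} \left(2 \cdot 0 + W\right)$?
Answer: $\frac{54}{7} \approx 7.7143$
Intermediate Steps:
$r{\left(I \right)} = 5 - \frac{3 I}{2}$ ($r{\left(I \right)} = 2 - \frac{3 \left(I - 2\right)}{2} = 2 - \frac{3 \left(-2 + I\right)}{2} = 2 - \frac{-6 + 3 I}{2} = 2 - \left(-3 + \frac{3 I}{2}\right) = 5 - \frac{3 I}{2}$)
$W = - \frac{54}{7}$ ($W = - \frac{7}{\left(-1\right)^{2}} + \frac{5}{-7} = - \frac{7}{1} + 5 \left(- \frac{1}{7}\right) = \left(-7\right) 1 - \frac{5}{7} = -7 - \frac{5}{7} = - \frac{54}{7} \approx -7.7143$)
$r{\left(4 \right)} \left(2 \cdot 0 + W\right) = \left(5 - 6\right) \left(2 \cdot 0 - \frac{54}{7}\right) = \left(5 - 6\right) \left(0 - \frac{54}{7}\right) = \left(-1\right) \left(- \frac{54}{7}\right) = \frac{54}{7}$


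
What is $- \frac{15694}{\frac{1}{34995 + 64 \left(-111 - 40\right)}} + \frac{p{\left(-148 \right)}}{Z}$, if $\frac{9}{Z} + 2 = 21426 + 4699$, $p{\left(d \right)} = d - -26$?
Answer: $- \frac{3581089432}{9} \approx -3.979 \cdot 10^{8}$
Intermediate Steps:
$p{\left(d \right)} = 26 + d$ ($p{\left(d \right)} = d + 26 = 26 + d$)
$Z = \frac{9}{26123}$ ($Z = \frac{9}{-2 + \left(21426 + 4699\right)} = \frac{9}{-2 + 26125} = \frac{9}{26123} \approx 0.00034452$)
$- \frac{15694}{\frac{1}{34995 + 64 \left(-111 - 40\right)}} + \frac{p{\left(-148 \right)}}{Z} = - \frac{15694}{\frac{1}{34995 + 64 \left(-111 - 40\right)}} + \frac{26 - 148}{\frac{9}{26123}} = - \frac{15694}{\frac{1}{34995 + 64 \left(-151\right)}} - \frac{3187006}{9} = - \frac{15694}{\frac{1}{34995 - 9664}} - \frac{3187006}{9} = - \frac{15694}{\frac{1}{25331}} - \frac{3187006}{9} = - 15694 \frac{1}{\frac{1}{25331}} - \frac{3187006}{9} = \left(-15694\right) 25331 - \frac{3187006}{9} = -397544714 - \frac{3187006}{9} = - \frac{3581089432}{9}$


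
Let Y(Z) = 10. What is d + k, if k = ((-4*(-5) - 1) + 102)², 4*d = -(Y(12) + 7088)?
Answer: 25733/2 ≈ 12867.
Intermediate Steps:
d = -3549/2 (d = (-(10 + 7088))/4 = (-1*7098)/4 = (¼)*(-7098) = -3549/2 ≈ -1774.5)
k = 14641 (k = ((20 - 1) + 102)² = (19 + 102)² = 121² = 14641)
d + k = -3549/2 + 14641 = 25733/2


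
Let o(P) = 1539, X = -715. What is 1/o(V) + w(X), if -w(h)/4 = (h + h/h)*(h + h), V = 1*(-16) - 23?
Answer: -6285399119/1539 ≈ -4.0841e+6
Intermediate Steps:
V = -39 (V = -16 - 23 = -39)
w(h) = -8*h*(1 + h) (w(h) = -4*(h + h/h)*(h + h) = -4*(h + 1)*2*h = -4*(1 + h)*2*h = -8*h*(1 + h))
1/o(V) + w(X) = 1/1539 - 8*(-715)*(1 - 715) = 1/1539 - 8*(-715)*(-714) = 1/1539 - 4084080 = -6285399119/1539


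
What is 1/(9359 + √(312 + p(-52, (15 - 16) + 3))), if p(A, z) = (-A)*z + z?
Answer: 9359/87590463 - √418/87590463 ≈ 0.00010662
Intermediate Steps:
p(A, z) = z - A*z (p(A, z) = -A*z + z = z - A*z)
1/(9359 + √(312 + p(-52, (15 - 16) + 3))) = 1/(9359 + √(312 + ((15 - 16) + 3)*(1 - 1*(-52)))) = 1/(9359 + √(312 + (-1 + 3)*(1 + 52))) = 1/(9359 + √(312 + 2*53)) = 1/(9359 + √(312 + 106)) = 1/(9359 + √418)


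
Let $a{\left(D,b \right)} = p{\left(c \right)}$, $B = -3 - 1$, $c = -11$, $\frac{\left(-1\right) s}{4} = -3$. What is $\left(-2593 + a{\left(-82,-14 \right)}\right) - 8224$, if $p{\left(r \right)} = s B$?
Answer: $-10865$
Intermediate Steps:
$s = 12$ ($s = \left(-4\right) \left(-3\right) = 12$)
$B = -4$
$p{\left(r \right)} = -48$ ($p{\left(r \right)} = 12 \left(-4\right) = -48$)
$a{\left(D,b \right)} = -48$
$\left(-2593 + a{\left(-82,-14 \right)}\right) - 8224 = \left(-2593 - 48\right) - 8224 = -2641 - 8224 = -10865$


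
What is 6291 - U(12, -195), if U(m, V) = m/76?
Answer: 119526/19 ≈ 6290.8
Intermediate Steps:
U(m, V) = m/76
6291 - U(12, -195) = 6291 - 12/76 = 6291 - 1*3/19 = 6291 - 3/19 = 119526/19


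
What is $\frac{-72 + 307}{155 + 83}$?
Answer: $\frac{235}{238} \approx 0.9874$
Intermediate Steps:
$\frac{-72 + 307}{155 + 83} = \frac{235}{238}$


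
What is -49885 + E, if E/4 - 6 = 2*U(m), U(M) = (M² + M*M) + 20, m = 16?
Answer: -45605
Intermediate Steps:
U(M) = 20 + 2*M² (U(M) = (M² + M²) + 20 = 2*M² + 20 = 20 + 2*M²)
E = 4280 (E = 24 + 4*(2*(20 + 2*16²)) = 24 + 4*(2*(20 + 2*256)) = 24 + 4*(2*(20 + 512)) = 24 + 4*(2*532) = 24 + 4*1064 = 24 + 4256 = 4280)
-49885 + E = -49885 + 4280 = -45605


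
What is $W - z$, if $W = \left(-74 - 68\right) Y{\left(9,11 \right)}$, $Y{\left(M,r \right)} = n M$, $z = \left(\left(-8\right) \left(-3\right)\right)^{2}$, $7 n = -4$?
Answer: $\frac{1080}{7} \approx 154.29$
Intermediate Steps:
$n = - \frac{4}{7}$ ($n = \frac{1}{7} \left(-4\right) = - \frac{4}{7} \approx -0.57143$)
$z = 576$ ($z = 24^{2} = 576$)
$Y{\left(M,r \right)} = - \frac{4 M}{7}$
$W = \frac{5112}{7}$ ($W = \left(-74 - 68\right) \left(\left(- \frac{4}{7}\right) 9\right) = \left(-74 - 68\right) \left(- \frac{36}{7}\right) = \left(-142\right) \left(- \frac{36}{7}\right) = \frac{5112}{7} \approx 730.29$)
$W - z = \frac{5112}{7} - 576 = \frac{1080}{7}$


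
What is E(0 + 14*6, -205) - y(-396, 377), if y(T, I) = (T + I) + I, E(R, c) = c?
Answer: -563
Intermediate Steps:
y(T, I) = T + 2*I (y(T, I) = (I + T) + I = T + 2*I)
E(0 + 14*6, -205) - y(-396, 377) = -205 - (-396 + 2*377) = -205 - (-396 + 754) = -205 - 1*358 = -205 - 358 = -563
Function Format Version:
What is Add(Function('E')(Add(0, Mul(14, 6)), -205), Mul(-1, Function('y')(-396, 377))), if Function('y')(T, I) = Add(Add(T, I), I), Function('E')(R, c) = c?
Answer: -563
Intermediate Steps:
Function('y')(T, I) = Add(T, Mul(2, I)) (Function('y')(T, I) = Add(Add(I, T), I) = Add(T, Mul(2, I)))
Add(Function('E')(Add(0, Mul(14, 6)), -205), Mul(-1, Function('y')(-396, 377))) = Add(-205, Mul(-1, Add(-396, Mul(2, 377)))) = Add(-205, Mul(-1, Add(-396, 754))) = Add(-205, Mul(-1, 358)) = Add(-205, -358) = -563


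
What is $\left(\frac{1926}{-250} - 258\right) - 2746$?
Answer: $- \frac{376463}{125} \approx -3011.7$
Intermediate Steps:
$\left(\frac{1926}{-250} - 258\right) - 2746 = \left(1926 \left(- \frac{1}{250}\right) - 258\right) - 2746 = \left(- \frac{963}{125} - 258\right) - 2746 = - \frac{33213}{125} - 2746 = - \frac{376463}{125}$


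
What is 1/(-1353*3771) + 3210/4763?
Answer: 1488903497/2209236579 ≈ 0.67394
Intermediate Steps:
1/(-1353*3771) + 3210/4763 = -1/1353*1/3771 + 3210*(1/4763) = -1/5102163 + 3210/4763 = 1488903497/2209236579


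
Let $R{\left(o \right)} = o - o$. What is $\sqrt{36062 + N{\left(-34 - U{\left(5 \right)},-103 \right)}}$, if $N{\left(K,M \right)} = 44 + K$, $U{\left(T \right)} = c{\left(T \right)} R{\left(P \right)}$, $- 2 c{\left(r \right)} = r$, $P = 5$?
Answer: $6 \sqrt{1002} \approx 189.93$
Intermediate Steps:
$R{\left(o \right)} = 0$
$c{\left(r \right)} = - \frac{r}{2}$
$U{\left(T \right)} = 0$ ($U{\left(T \right)} = - \frac{T}{2} \cdot 0 = 0$)
$\sqrt{36062 + N{\left(-34 - U{\left(5 \right)},-103 \right)}} = \sqrt{36062 + \left(44 - 34\right)} = \sqrt{36062 + 10} = \sqrt{36072} = 6 \sqrt{1002}$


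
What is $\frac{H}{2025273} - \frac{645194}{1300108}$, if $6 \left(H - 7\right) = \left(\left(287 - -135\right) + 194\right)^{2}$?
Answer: $- \frac{1836693885497}{3949610444226} \approx -0.46503$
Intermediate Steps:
$H = \frac{189749}{3}$ ($H = 7 + \frac{\left(\left(287 - -135\right) + 194\right)^{2}}{6} = 7 + \frac{\left(\left(287 + 135\right) + 194\right)^{2}}{6} = 7 + \frac{\left(422 + 194\right)^{2}}{6} = 7 + \frac{616^{2}}{6} = 7 + \frac{1}{6} \cdot 379456 = 7 + \frac{189728}{3} = \frac{189749}{3} \approx 63250.0$)
$\frac{H}{2025273} - \frac{645194}{1300108} = \frac{189749}{3 \cdot 2025273} - \frac{645194}{1300108} = \frac{189749}{3} \cdot \frac{1}{2025273} - \frac{322597}{650054} = \frac{189749}{6075819} - \frac{322597}{650054} = - \frac{1836693885497}{3949610444226}$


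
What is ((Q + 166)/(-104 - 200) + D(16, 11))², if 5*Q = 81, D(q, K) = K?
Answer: 249924481/2310400 ≈ 108.17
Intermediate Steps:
Q = 81/5 (Q = (⅕)*81 = 81/5 ≈ 16.200)
((Q + 166)/(-104 - 200) + D(16, 11))² = ((81/5 + 166)/(-104 - 200) + 11)² = ((911/5)/(-304) + 11)² = ((911/5)*(-1/304) + 11)² = (-911/1520 + 11)² = (15809/1520)² = 249924481/2310400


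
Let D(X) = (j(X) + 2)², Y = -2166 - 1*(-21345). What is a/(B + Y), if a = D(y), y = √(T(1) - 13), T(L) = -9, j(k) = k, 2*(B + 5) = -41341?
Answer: 36/2993 - 8*I*√22/2993 ≈ 0.012028 - 0.012537*I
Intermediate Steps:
B = -41351/2 (B = -5 + (½)*(-41341) = -5 - 41341/2 = -41351/2 ≈ -20676.)
Y = 19179 (Y = -2166 + 21345 = 19179)
y = I*√22 (y = √(-9 - 13) = √(-22) = I*√22 ≈ 4.6904*I)
D(X) = (2 + X)² (D(X) = (X + 2)² = (2 + X)²)
a = (2 + I*√22)² ≈ -18.0 + 18.762*I
a/(B + Y) = (2 + I*√22)²/(-41351/2 + 19179) = (2 + I*√22)²/(-2993/2) = (2 + I*√22)²*(-2/2993) = -2*(2 + I*√22)²/2993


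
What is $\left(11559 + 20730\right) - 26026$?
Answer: $6263$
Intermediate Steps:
$\left(11559 + 20730\right) - 26026 = 32289 - 26026 = 6263$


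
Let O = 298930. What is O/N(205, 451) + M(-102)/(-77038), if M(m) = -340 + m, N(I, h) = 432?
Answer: 442868467/640008 ≈ 691.97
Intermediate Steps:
O/N(205, 451) + M(-102)/(-77038) = 298930/432 + (-340 - 102)/(-77038) = 298930*(1/432) - 442*(-1/77038) = 149465/216 + 17/2963 = 442868467/640008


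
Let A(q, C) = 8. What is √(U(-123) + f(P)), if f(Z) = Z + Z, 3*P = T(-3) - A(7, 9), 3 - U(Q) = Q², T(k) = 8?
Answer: I*√15126 ≈ 122.99*I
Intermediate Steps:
U(Q) = 3 - Q²
P = 0 (P = (8 - 1*8)/3 = (8 - 8)/3 = (⅓)*0 = 0)
f(Z) = 2*Z
√(U(-123) + f(P)) = √((3 - 1*(-123)²) + 2*0) = √((3 - 1*15129) + 0) = √((3 - 15129) + 0) = √(-15126 + 0) = √(-15126) = I*√15126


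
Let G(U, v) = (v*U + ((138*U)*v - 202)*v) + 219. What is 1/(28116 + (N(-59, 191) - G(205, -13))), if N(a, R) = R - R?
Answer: -1/4753074 ≈ -2.1039e-7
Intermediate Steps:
N(a, R) = 0
G(U, v) = 219 + U*v + v*(-202 + 138*U*v) (G(U, v) = (U*v + (138*U*v - 202)*v) + 219 = (U*v + (-202 + 138*U*v)*v) + 219 = (U*v + v*(-202 + 138*U*v)) + 219 = 219 + U*v + v*(-202 + 138*U*v))
1/(28116 + (N(-59, 191) - G(205, -13))) = 1/(28116 + (0 - (219 - 202*(-13) + 205*(-13) + 138*205*(-13)²))) = 1/(28116 + (0 - (219 + 2626 - 2665 + 138*205*169))) = 1/(28116 + (0 - (219 + 2626 - 2665 + 4781010))) = 1/(28116 + (0 - 1*4781190)) = 1/(28116 + (0 - 4781190)) = 1/(28116 - 4781190) = 1/(-4753074) = -1/4753074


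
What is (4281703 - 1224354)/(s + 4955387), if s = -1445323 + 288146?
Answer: 3057349/3798210 ≈ 0.80494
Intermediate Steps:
s = -1157177
(4281703 - 1224354)/(s + 4955387) = (4281703 - 1224354)/(-1157177 + 4955387) = 3057349/3798210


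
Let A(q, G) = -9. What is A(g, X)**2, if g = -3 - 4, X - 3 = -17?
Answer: 81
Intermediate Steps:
X = -14 (X = 3 - 17 = -14)
g = -7
A(g, X)**2 = (-9)**2 = 81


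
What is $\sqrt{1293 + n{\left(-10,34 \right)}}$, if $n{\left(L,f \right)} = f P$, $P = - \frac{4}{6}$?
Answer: $\frac{\sqrt{11433}}{3} \approx 35.642$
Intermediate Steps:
$P = - \frac{2}{3}$ ($P = \left(-4\right) \frac{1}{6} = - \frac{2}{3} \approx -0.66667$)
$n{\left(L,f \right)} = - \frac{2 f}{3}$ ($n{\left(L,f \right)} = f \left(- \frac{2}{3}\right) = - \frac{2 f}{3}$)
$\sqrt{1293 + n{\left(-10,34 \right)}} = \sqrt{1293 - \frac{68}{3}} = \sqrt{\frac{3811}{3}} = \frac{\sqrt{11433}}{3}$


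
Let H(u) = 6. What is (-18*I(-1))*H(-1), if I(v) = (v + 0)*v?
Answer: -108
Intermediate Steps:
I(v) = v**2 (I(v) = v*v = v**2)
(-18*I(-1))*H(-1) = -18*(-1)**2*6 = -18*1*6 = -18*6 = -108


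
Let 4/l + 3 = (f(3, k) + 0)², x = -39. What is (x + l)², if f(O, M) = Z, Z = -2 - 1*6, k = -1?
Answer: 5640625/3721 ≈ 1515.9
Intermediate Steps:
Z = -8 (Z = -2 - 6 = -8)
f(O, M) = -8
l = 4/61 (l = 4/(-3 + (-8 + 0)²) = 4/(-3 + (-8)²) = 4/(-3 + 64) = 4/61 ≈ 0.065574)
(x + l)² = (-39 + 4/61)² = (-2375/61)² = 5640625/3721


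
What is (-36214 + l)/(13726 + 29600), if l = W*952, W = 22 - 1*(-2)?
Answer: -6683/21663 ≈ -0.30850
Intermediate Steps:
W = 24 (W = 22 + 2 = 24)
l = 22848 (l = 24*952 = 22848)
(-36214 + l)/(13726 + 29600) = (-36214 + 22848)/(13726 + 29600) = -13366/43326 = -13366*1/43326 = -6683/21663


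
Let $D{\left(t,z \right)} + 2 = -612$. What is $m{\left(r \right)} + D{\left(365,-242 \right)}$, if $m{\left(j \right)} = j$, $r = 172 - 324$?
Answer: $-766$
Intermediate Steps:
$r = -152$
$D{\left(t,z \right)} = -614$ ($D{\left(t,z \right)} = -2 - 612 = -614$)
$m{\left(r \right)} + D{\left(365,-242 \right)} = -152 - 614 = -766$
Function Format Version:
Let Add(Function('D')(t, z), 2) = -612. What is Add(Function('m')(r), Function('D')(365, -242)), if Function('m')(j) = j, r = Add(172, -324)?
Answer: -766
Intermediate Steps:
r = -152
Function('D')(t, z) = -614 (Function('D')(t, z) = Add(-2, -612) = -614)
Add(Function('m')(r), Function('D')(365, -242)) = Add(-152, -614) = -766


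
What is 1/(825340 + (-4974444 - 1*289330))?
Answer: -1/4438434 ≈ -2.2530e-7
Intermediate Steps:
1/(825340 + (-4974444 - 1*289330)) = 1/(825340 + (-4974444 - 289330)) = 1/(825340 - 5263774) = 1/(-4438434) = -1/4438434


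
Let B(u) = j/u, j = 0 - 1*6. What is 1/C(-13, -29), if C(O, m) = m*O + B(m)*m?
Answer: 1/371 ≈ 0.0026954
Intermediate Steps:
j = -6 (j = 0 - 6 = -6)
B(u) = -6/u
C(O, m) = -6 + O*m (C(O, m) = m*O + (-6/m)*m = O*m - 6 = -6 + O*m)
1/C(-13, -29) = 1/(-6 - 13*(-29)) = 1/(-6 + 377) = 1/371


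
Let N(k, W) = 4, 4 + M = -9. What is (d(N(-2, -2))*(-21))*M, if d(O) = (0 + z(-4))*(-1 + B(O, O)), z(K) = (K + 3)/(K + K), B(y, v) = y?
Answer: 819/8 ≈ 102.38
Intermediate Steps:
M = -13 (M = -4 - 9 = -13)
z(K) = (3 + K)/(2*K) (z(K) = (3 + K)/((2*K)) = (3 + K)*(1/(2*K)) = (3 + K)/(2*K))
d(O) = -⅛ + O/8 (d(O) = (0 + (½)*(3 - 4)/(-4))*(-1 + O) = (0 + (½)*(-¼)*(-1))*(-1 + O) = (0 + ⅛)*(-1 + O) = (-1 + O)/8 = -⅛ + O/8)
(d(N(-2, -2))*(-21))*M = ((-⅛ + (⅛)*4)*(-21))*(-13) = ((-⅛ + ½)*(-21))*(-13) = ((3/8)*(-21))*(-13) = -63/8*(-13) = 819/8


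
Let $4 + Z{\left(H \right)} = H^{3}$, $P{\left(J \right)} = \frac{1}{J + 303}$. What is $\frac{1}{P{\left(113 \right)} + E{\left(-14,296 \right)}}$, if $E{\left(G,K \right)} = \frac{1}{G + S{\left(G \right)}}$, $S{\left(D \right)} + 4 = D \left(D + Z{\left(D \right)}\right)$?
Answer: $\frac{8039200}{19533} \approx 411.57$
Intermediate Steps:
$P{\left(J \right)} = \frac{1}{303 + J}$
$Z{\left(H \right)} = -4 + H^{3}$
$S{\left(D \right)} = -4 + D \left(-4 + D + D^{3}\right)$ ($S{\left(D \right)} = -4 + D \left(D + \left(-4 + D^{3}\right)\right) = -4 + D \left(-4 + D + D^{3}\right)$)
$E{\left(G,K \right)} = \frac{1}{-4 + G + G^{2} + G \left(-4 + G^{3}\right)}$ ($E{\left(G,K \right)} = \frac{1}{G + \left(-4 + G^{2} + G \left(-4 + G^{3}\right)\right)} = \frac{1}{-4 + G + G^{2} + G \left(-4 + G^{3}\right)}$)
$\frac{1}{P{\left(113 \right)} + E{\left(-14,296 \right)}} = \frac{1}{\frac{1}{303 + 113} + \frac{1}{-4 + \left(-14\right)^{2} + \left(-14\right)^{4} - -42}} = \frac{1}{\frac{1}{416} + \frac{1}{-4 + 196 + 38416 + 42}} = \frac{1}{\frac{1}{416} + \frac{1}{38650}} = \frac{1}{\frac{19533}{8039200}} = \frac{8039200}{19533}$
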